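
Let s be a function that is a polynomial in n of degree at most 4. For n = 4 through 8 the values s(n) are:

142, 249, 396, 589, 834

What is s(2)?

24

Write s(n) = an^4 + bn³ + cn² + dn + e; the 5 given values yield a linear system in the 5 coefficients.
Solving, the leading coefficient vanishes, and s(n) = n³ + 5n² + n - 6.
Then s(2) = 24.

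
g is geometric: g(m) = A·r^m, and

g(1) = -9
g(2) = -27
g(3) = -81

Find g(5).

-729

Consecutive ratio: -27/(-9) = 3, and -81/(-27) = 3, so r = 3.
Then A·3^1 = -9 gives A = -3, and g(m) = -3·3^m.
g(5) = -3·3^5 = -729.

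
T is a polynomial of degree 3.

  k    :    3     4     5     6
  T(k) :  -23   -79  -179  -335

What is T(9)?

Write T(k) = ak³ + bk² + ck + d; the 4 given values yield a linear system in the 4 coefficients.
Solving, T(k) = -2k³ + 2k² + 4k + 1.
Then T(9) = -1259.

-1259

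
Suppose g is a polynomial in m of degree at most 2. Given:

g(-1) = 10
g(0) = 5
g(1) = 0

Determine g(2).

Write g(m) = am² + bm + c; the 3 given values yield a linear system in the 3 coefficients.
Solving, the leading coefficient vanishes, and g(m) = -5m + 5.
Then g(2) = -5.

-5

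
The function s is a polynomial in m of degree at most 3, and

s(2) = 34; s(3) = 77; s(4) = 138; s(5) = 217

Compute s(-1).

First differences: 43, 61, 79. Second differences: 18, 18.
Level-2 differences are constant, so s has degree 2.
Fitting a degree-2 polynomial gives s(m) = 9m² - 2m + 2.
Then s(-1) = 13.

13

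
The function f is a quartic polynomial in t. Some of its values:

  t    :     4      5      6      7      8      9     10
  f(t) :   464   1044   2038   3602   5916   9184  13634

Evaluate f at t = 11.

19518

Write f(t) = at^4 + bt³ + ct² + dt + e; the 7 given values yield a linear system in the 5 coefficients.
Solving, f(t) = t^4 + 4t³ - 4t² + 3t + 4.
Then f(11) = 19518.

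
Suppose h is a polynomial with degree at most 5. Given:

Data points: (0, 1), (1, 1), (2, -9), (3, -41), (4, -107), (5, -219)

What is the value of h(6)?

Write h(n) = an^5 + bn^4 + cn³ + dn² + en + p; the 6 given values yield a linear system in the 6 coefficients.
Solving, the top 2 coefficients vanish, and h(n) = -2n³ + n² + n + 1.
Then h(6) = -389.

-389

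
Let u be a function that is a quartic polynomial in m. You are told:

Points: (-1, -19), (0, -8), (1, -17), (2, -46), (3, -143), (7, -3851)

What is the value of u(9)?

Write u(m) = am^4 + bm³ + cm² + dm + e; the 6 given values yield a linear system in the 5 coefficients.
Solving, u(m) = -2m^4 + 4m³ - 8m² - 3m - 8.
Then u(9) = -10889.

-10889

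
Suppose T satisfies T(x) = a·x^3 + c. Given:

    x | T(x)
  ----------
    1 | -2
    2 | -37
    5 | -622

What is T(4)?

-317

From T(1) = -2 and T(2) = -37: 1a + c = -2 and 8a + c = -37.
Subtracting: 7a = -35, so a = -5; then c = -2 − (-5)·1 = 3.
So T(x) = -5x³ + 3, and T(4) = -317.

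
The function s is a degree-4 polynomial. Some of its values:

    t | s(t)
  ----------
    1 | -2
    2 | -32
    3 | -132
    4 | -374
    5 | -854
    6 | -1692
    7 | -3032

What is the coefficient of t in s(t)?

-7

First differences: -30, -100, -242, -480, -838, -1340. Second differences: -70, -142, -238, -358, -502. Third differences: -72, -96, -120, -144. Fourth differences: -24, -24, -24.
Level-4 differences are constant, so s has degree 4.
Fitting a degree-4 polynomial gives s(t) = -t^4 - 2t³ + 2t² - 7t + 6.
The coefficient of t is -7.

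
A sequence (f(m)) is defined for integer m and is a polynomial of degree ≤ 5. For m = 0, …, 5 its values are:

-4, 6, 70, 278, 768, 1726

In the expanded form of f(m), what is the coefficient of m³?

First differences: 10, 64, 208, 490, 958. Second differences: 54, 144, 282, 468. Third differences: 90, 138, 186. Fourth differences: 48, 48.
Level-4 differences are constant, so f has degree 4.
Fitting a degree-4 polynomial gives f(m) = 2m^4 + 3m³ + 4m² + m - 4.
The coefficient of m³ is 3.

3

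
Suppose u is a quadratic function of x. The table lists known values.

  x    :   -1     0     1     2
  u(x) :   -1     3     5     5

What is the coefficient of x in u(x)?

First differences: 4, 2, 0. Second differences: -2, -2.
Level-2 differences are constant, so u has degree 2.
Fitting a degree-2 polynomial gives u(x) = -x² + 3x + 3.
The coefficient of x is 3.

3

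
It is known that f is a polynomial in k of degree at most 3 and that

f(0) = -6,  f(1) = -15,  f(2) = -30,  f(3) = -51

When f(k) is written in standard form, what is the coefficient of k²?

-3

Write f(k) = ak³ + bk² + ck + d; the 4 given values yield a linear system in the 4 coefficients.
Solving, the leading coefficient vanishes, and f(k) = -3k² - 6k - 6.
The coefficient of k² is -3.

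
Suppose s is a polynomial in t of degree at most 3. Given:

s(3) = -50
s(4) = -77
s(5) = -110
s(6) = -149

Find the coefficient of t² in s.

First differences: -27, -33, -39. Second differences: -6, -6.
Level-2 differences are constant, so s has degree 2.
Fitting a degree-2 polynomial gives s(t) = -3t² - 6t - 5.
The coefficient of t² is -3.

-3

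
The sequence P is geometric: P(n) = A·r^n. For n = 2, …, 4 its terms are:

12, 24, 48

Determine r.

Consecutive ratio: 24/12 = 2, and 48/24 = 2, so r = 2.
Then A·2^2 = 12 gives A = 3, and P(n) = 3·2^n.

2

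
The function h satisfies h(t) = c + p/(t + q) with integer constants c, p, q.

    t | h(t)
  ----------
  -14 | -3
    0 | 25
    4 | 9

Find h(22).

3

(h(t) − c)(t + q) = p for each data point; the three points give a linear system in c and q, then p follows.
Solving: c = 1, q = 2, p = 48, so h(t) = 1 + 48/(t + 2).
Then h(22) = 1 + 48/24 = 3.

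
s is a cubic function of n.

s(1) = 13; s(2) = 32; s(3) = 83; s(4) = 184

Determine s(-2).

-32

Write s(n) = an³ + bn² + cn + d; the 4 given values yield a linear system in the 4 coefficients.
Solving, s(n) = 3n³ - 2n² + 4n + 8.
Then s(-2) = -32.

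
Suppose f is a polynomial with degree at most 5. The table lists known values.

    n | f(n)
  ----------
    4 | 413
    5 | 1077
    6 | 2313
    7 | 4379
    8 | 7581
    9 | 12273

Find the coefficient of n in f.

First differences: 664, 1236, 2066, 3202, 4692. Second differences: 572, 830, 1136, 1490. Third differences: 258, 306, 354. Fourth differences: 48, 48.
Level-4 differences are constant, so f has degree 4.
Fitting a degree-4 polynomial gives f(n) = 2n^4 - n³ - n² - 4n - 3.
The coefficient of n is -4.

-4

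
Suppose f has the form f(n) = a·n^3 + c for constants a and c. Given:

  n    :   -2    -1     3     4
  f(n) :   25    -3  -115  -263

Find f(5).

-507

From f(-2) = 25 and f(-1) = -3: -8a + c = 25 and -1a + c = -3.
Subtracting: 7a = -28, so a = -4; then c = 25 − (-4)·(-8) = -7.
So f(n) = -4n³ − 7, and f(5) = -507.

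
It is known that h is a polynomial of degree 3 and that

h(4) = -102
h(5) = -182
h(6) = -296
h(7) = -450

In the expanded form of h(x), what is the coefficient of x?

-1

Write h(x) = ax³ + bx² + cx + d; the 4 given values yield a linear system in the 4 coefficients.
Solving, h(x) = -x³ - 2x² - x - 2.
The coefficient of x is -1.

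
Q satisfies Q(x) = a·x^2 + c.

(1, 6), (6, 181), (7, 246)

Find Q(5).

126

From Q(1) = 6 and Q(6) = 181: 1a + c = 6 and 36a + c = 181.
Subtracting: 35a = 175, so a = 5; then c = 6 − 5·1 = 1.
So Q(x) = 5x² + 1, and Q(5) = 126.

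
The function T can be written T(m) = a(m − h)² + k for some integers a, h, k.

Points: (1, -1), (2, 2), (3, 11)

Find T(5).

47

First differences 3, 9; second difference 6 = 2a, so a = 3.
Expanding, the m-coefficient is −2ah = -6h; matching it to the data gives h = 1, and then k = -1.
So T(m) = 3(m − 1)² − 1.
T(5) = 3·4² − 1 = 47.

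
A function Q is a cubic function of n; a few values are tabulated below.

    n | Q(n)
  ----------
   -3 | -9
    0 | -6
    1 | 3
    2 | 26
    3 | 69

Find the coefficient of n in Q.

Write Q(n) = an³ + bn² + cn + d; the 5 given values yield a linear system in the 4 coefficients.
Solving, Q(n) = n³ + 4n² + 4n - 6.
The coefficient of n is 4.

4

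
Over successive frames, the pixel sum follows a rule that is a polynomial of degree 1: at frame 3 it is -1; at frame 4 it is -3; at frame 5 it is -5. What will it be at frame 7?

-9

Write the value at t as g(t).
First differences: -2, -2.
Level-1 differences are constant, so g has degree 1.
Fitting a degree-1 polynomial gives g(t) = -2t + 5.
Then g(7) = -9.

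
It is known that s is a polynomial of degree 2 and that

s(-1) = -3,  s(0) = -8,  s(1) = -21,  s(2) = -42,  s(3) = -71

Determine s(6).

-206

First differences: -5, -13, -21, -29. Second differences: -8, -8, -8.
Level-2 differences are constant, so s has degree 2.
Fitting a degree-2 polynomial gives s(k) = -4k² - 9k - 8.
Then s(6) = -206.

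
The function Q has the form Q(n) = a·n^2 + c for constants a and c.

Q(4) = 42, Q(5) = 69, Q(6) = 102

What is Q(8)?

From Q(4) = 42 and Q(5) = 69: 16a + c = 42 and 25a + c = 69.
Subtracting: 9a = 27, so a = 3; then c = 42 − 3·16 = -6.
So Q(n) = 3n² − 6, and Q(8) = 186.

186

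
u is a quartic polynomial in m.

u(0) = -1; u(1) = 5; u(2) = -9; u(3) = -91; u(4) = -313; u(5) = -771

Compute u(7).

-2899

First differences: 6, -14, -82, -222, -458. Second differences: -20, -68, -140, -236. Third differences: -48, -72, -96. Fourth differences: -24, -24.
Level-4 differences are constant, so u has degree 4.
Fitting a degree-4 polynomial gives u(m) = -m^4 - 2m³ + 3m² + 6m - 1.
Then u(7) = -2899.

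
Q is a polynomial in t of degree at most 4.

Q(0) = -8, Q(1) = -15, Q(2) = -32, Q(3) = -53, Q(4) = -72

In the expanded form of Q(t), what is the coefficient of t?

0

First differences: -7, -17, -21, -19. Second differences: -10, -4, 2. Third differences: 6, 6.
Level-3 differences are constant, so Q has degree 3.
Fitting a degree-3 polynomial gives Q(t) = t³ - 8t² - 8.
The coefficient of t is 0.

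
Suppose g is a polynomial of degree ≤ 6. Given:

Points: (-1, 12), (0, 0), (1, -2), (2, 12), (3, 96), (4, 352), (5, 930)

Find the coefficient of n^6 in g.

0

First differences: -12, -2, 14, 84, 256, 578. Second differences: 10, 16, 70, 172, 322. Third differences: 6, 54, 102, 150. Fourth differences: 48, 48, 48.
Level-4 differences are constant, so g has degree 4.
Fitting a degree-4 polynomial gives g(n) = 2n^4 - 3n³ + 3n² - 4n.
The coefficient of n^6 is 0.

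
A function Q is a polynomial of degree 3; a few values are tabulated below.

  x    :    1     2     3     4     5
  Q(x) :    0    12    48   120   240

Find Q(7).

672

First differences: 12, 36, 72, 120. Second differences: 24, 36, 48. Third differences: 12, 12.
Level-3 differences are constant, so Q has degree 3.
Fitting a degree-3 polynomial gives Q(x) = 2x³ - 2x.
Then Q(7) = 672.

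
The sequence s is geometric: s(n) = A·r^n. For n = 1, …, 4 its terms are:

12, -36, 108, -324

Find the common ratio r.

-3

Consecutive ratio: -36/12 = -3, and 108/(-36) = -3, so r = -3.
Then A·(-3)^1 = 12 gives A = -4, and s(n) = -4·(-3)^n.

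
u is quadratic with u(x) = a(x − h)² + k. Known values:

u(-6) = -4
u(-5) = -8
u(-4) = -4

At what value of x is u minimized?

-5

First differences -4, 4; second difference 8 = 2a, so a = 4.
Expanding, the x-coefficient is −2ah = -8h; matching it to the data gives h = -5, and then k = -8.
So u(x) = 4(x + 5)² − 8.
Hence h = -5.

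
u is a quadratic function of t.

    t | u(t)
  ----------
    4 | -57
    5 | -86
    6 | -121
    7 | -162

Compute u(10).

First differences: -29, -35, -41. Second differences: -6, -6.
Level-2 differences are constant, so u has degree 2.
Fitting a degree-2 polynomial gives u(t) = -3t² - 2t - 1.
Then u(10) = -321.

-321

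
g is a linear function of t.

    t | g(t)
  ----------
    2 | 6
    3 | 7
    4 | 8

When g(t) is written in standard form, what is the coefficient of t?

Write g(t) = at + b; the 3 given values yield a linear system in the 2 coefficients.
Solving, g(t) = t + 4.
The coefficient of t is 1.

1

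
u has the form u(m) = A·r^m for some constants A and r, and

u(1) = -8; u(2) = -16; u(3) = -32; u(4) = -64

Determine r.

2

Consecutive ratio: -16/(-8) = 2, and -32/(-16) = 2, so r = 2.
Then A·2^1 = -8 gives A = -4, and u(m) = -4·2^m.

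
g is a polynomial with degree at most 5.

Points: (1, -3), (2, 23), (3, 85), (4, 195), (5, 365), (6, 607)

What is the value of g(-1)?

5

First differences: 26, 62, 110, 170, 242. Second differences: 36, 48, 60, 72. Third differences: 12, 12, 12.
Level-3 differences are constant, so g has degree 3.
Fitting a degree-3 polynomial gives g(m) = 2m³ + 6m² - 6m - 5.
Then g(-1) = 5.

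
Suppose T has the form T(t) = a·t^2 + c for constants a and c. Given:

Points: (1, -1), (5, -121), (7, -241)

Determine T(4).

-76

From T(1) = -1 and T(5) = -121: 1a + c = -1 and 25a + c = -121.
Subtracting: 24a = -120, so a = -5; then c = -1 − (-5)·1 = 4.
So T(t) = -5t² + 4, and T(4) = -76.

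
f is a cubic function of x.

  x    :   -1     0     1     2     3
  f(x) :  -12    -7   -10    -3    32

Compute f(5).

258

First differences: 5, -3, 7, 35. Second differences: -8, 10, 28. Third differences: 18, 18.
Level-3 differences are constant, so f has degree 3.
Fitting a degree-3 polynomial gives f(x) = 3x³ - 4x² - 2x - 7.
Then f(5) = 258.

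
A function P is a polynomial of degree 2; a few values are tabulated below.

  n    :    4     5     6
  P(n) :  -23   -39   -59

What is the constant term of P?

1

Write P(n) = an² + bn + c; the 3 given values yield a linear system in the 3 coefficients.
Solving, P(n) = -2n² + 2n + 1.
The constant term is P(0) = 1.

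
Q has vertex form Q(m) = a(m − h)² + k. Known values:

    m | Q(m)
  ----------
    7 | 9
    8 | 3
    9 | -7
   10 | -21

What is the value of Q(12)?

First differences -6, -10, -14; second difference -4 = 2a, so a = -2.
Expanding, the m-coefficient is −2ah = 4h; matching it to the data gives h = 6, and then k = 11.
So Q(m) = -2(m − 6)² + 11.
Q(12) = -2·6² + 11 = -61.

-61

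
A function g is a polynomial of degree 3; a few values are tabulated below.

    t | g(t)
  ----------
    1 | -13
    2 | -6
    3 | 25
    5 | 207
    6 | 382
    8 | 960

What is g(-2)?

-10

Write g(t) = at³ + bt² + ct + d; the 6 given values yield a linear system in the 4 coefficients.
Solving, g(t) = 2t³ - 7t - 8.
Then g(-2) = -10.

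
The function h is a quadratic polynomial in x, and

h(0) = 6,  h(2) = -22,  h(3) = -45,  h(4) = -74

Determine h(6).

-150

Write h(x) = ax² + bx + c; the 4 given values yield a linear system in the 3 coefficients.
Solving, h(x) = -3x² - 8x + 6.
Then h(6) = -150.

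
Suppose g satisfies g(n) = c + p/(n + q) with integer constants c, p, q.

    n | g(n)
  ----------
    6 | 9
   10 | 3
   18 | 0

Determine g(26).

-1

(g(n) − c)(n + q) = p for each data point; the three points give a linear system in c and q, then p follows.
Solving: c = -3, q = -2, p = 48, so g(n) = -3 + 48/(n − 2).
Then g(26) = -3 + 48/24 = -1.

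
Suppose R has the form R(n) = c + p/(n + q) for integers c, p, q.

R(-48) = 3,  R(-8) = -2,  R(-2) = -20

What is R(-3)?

(R(n) − c)(n + q) = p for each data point; the three points give a linear system in c and q, then p follows.
Solving: c = 4, q = 0, p = 48, so R(n) = 4 + 48/(n + 0).
Then R(-3) = 4 + 48/(-3) = -12.

-12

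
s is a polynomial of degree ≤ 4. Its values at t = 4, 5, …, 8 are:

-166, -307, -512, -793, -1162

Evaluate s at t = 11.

First differences: -141, -205, -281, -369. Second differences: -64, -76, -88. Third differences: -12, -12.
Level-3 differences are constant, so s has degree 3.
Fitting a degree-3 polynomial gives s(t) = -2t³ - 2t² - t - 2.
Then s(11) = -2917.

-2917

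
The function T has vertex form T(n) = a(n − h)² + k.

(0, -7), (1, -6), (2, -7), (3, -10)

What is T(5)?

-22

First differences 1, -1, -3; second difference -2 = 2a, so a = -1.
Expanding, the n-coefficient is −2ah = 2h; matching it to the data gives h = 1, and then k = -6.
So T(n) = -1(n − 1)² − 6.
T(5) = -1·4² − 6 = -22.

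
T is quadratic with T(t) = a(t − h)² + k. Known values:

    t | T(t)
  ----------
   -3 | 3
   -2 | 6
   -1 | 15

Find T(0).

First differences 3, 9; second difference 6 = 2a, so a = 3.
Expanding, the t-coefficient is −2ah = -6h; matching it to the data gives h = -3, and then k = 3.
So T(t) = 3(t + 3)² + 3.
T(0) = 3·3² + 3 = 30.

30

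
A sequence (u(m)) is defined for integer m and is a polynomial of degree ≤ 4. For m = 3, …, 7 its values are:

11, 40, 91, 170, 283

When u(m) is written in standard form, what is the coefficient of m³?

First differences: 29, 51, 79, 113. Second differences: 22, 28, 34. Third differences: 6, 6.
Level-3 differences are constant, so u has degree 3.
Fitting a degree-3 polynomial gives u(m) = m³ - m² - m - 4.
The coefficient of m³ is 1.

1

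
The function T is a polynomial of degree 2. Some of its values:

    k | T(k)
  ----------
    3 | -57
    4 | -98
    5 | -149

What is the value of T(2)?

Write T(k) = ak² + bk + c; the 3 given values yield a linear system in the 3 coefficients.
Solving, T(k) = -5k² - 6k + 6.
Then T(2) = -26.

-26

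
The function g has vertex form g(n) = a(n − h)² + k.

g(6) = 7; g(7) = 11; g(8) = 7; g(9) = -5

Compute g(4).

First differences 4, -4, -12; second difference -8 = 2a, so a = -4.
Expanding, the n-coefficient is −2ah = 8h; matching it to the data gives h = 7, and then k = 11.
So g(n) = -4(n − 7)² + 11.
g(4) = -4·(-3)² + 11 = -25.

-25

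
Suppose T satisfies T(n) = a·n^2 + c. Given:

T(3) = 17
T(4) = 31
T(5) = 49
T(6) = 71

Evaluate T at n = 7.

97

From T(3) = 17 and T(4) = 31: 9a + c = 17 and 16a + c = 31.
Subtracting: 7a = 14, so a = 2; then c = 17 − 2·9 = -1.
So T(n) = 2n² − 1, and T(7) = 97.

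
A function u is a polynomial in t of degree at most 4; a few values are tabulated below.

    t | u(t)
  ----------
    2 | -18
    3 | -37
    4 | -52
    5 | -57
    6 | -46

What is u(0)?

8

First differences: -19, -15, -5, 11. Second differences: 4, 10, 16. Third differences: 6, 6.
Level-3 differences are constant, so u has degree 3.
Fitting a degree-3 polynomial gives u(t) = t³ - 7t² - 3t + 8.
The constant term is u(0) = 8.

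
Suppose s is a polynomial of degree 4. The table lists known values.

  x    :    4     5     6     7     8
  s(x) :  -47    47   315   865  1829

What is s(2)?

Write s(x) = ax^4 + bx³ + cx² + dx + e; the 5 given values yield a linear system in the 5 coefficients.
Solving, s(x) = x^4 - 4x³ - 4x² + 5x - 3.
Then s(2) = -25.

-25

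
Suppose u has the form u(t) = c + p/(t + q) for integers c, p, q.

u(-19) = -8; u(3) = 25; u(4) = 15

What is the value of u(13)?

0

(u(t) − c)(t + q) = p for each data point; the three points give a linear system in c and q, then p follows.
Solving: c = -5, q = -1, p = 60, so u(t) = -5 + 60/(t − 1).
Then u(13) = -5 + 60/12 = 0.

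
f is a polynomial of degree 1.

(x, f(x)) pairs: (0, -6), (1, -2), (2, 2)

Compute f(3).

Write f(x) = ax + b; the 3 given values yield a linear system in the 2 coefficients.
Solving, f(x) = 4x - 6.
Then f(3) = 6.

6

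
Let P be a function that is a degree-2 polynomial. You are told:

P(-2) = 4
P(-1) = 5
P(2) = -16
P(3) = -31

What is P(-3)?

Write P(k) = ak² + bk + c; the 4 given values yield a linear system in the 3 coefficients.
Solving, P(k) = -2k² - 5k + 2.
Then P(-3) = -1.

-1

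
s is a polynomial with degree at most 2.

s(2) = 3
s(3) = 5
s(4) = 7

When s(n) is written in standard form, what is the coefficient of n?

2

First differences: 2, 2.
Level-1 differences are constant, so s has degree 1.
Fitting a degree-1 polynomial gives s(n) = 2n - 1.
The coefficient of n is 2.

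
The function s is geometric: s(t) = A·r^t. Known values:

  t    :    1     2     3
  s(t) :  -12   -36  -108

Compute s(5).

Consecutive ratio: -36/(-12) = 3, and -108/(-36) = 3, so r = 3.
Then A·3^1 = -12 gives A = -4, and s(t) = -4·3^t.
s(5) = -4·3^5 = -972.

-972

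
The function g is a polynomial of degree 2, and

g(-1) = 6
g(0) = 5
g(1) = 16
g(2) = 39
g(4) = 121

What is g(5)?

180

Write g(m) = am² + bm + c; the 5 given values yield a linear system in the 3 coefficients.
Solving, g(m) = 6m² + 5m + 5.
Then g(5) = 180.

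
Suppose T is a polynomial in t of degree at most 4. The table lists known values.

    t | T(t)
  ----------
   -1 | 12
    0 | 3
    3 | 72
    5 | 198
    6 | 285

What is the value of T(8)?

Write T(t) = at^4 + bt³ + ct² + dt + e; the 5 given values yield a linear system in the 5 coefficients.
Solving, the top 2 coefficients vanish, and T(t) = 8t² - t + 3.
Then T(8) = 507.

507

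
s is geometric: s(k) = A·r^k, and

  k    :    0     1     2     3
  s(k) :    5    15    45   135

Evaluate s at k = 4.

Consecutive ratio: 15/5 = 3, and 45/15 = 3, so r = 3.
Then A·3^0 = 5 gives A = 5, and s(k) = 5·3^k.
s(4) = 5·3^4 = 405.

405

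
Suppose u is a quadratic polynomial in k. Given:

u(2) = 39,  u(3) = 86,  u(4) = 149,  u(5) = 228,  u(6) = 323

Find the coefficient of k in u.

7

Write u(k) = ak² + bk + c; the 5 given values yield a linear system in the 3 coefficients.
Solving, u(k) = 8k² + 7k - 7.
The coefficient of k is 7.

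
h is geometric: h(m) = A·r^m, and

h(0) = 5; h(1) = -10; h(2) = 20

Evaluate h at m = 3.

-40

Consecutive ratio: -10/5 = -2, and 20/(-10) = -2, so r = -2.
Then A·(-2)^0 = 5 gives A = 5, and h(m) = 5·(-2)^m.
h(3) = 5·(-2)^3 = -40.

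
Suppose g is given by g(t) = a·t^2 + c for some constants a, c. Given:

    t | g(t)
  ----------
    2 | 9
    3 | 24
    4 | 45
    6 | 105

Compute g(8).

From g(2) = 9 and g(3) = 24: 4a + c = 9 and 9a + c = 24.
Subtracting: 5a = 15, so a = 3; then c = 9 − 3·4 = -3.
So g(t) = 3t² − 3, and g(8) = 189.

189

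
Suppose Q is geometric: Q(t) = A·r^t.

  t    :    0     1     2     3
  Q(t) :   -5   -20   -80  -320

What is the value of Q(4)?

Consecutive ratio: -20/(-5) = 4, and -80/(-20) = 4, so r = 4.
Then A·4^0 = -5 gives A = -5, and Q(t) = -5·4^t.
Q(4) = -5·4^4 = -1280.

-1280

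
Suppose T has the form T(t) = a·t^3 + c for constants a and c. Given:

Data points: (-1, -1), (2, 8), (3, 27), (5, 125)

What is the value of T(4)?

From T(-1) = -1 and T(2) = 8: -1a + c = -1 and 8a + c = 8.
Subtracting: 9a = 9, so a = 1; then c = -1 − 1·(-1) = 0.
So T(t) = 1t³ + 0, and T(4) = 64.

64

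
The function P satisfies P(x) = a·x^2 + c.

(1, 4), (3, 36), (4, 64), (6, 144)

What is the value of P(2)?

16

From P(1) = 4 and P(3) = 36: 1a + c = 4 and 9a + c = 36.
Subtracting: 8a = 32, so a = 4; then c = 4 − 4·1 = 0.
So P(x) = 4x² + 0, and P(2) = 16.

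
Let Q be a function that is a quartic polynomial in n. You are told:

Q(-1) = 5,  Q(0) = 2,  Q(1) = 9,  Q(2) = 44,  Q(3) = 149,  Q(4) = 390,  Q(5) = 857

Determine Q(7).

2949

First differences: -3, 7, 35, 105, 241, 467. Second differences: 10, 28, 70, 136, 226. Third differences: 18, 42, 66, 90. Fourth differences: 24, 24, 24.
Level-4 differences are constant, so Q has degree 4.
Fitting a degree-4 polynomial gives Q(n) = n^4 + n³ + 4n² + n + 2.
Then Q(7) = 2949.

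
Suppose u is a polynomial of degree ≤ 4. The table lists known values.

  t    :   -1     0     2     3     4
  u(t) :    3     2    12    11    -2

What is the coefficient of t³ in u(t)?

-1

Write u(t) = at^4 + bt³ + ct² + dt + e; the 5 given values yield a linear system in the 5 coefficients.
Solving, the leading coefficient vanishes, and u(t) = -t³ + 3t² + 3t + 2.
The coefficient of t³ is -1.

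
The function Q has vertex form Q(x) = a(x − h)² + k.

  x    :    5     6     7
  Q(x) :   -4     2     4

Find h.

7

First differences 6, 2; second difference -4 = 2a, so a = -2.
Expanding, the x-coefficient is −2ah = 4h; matching it to the data gives h = 7, and then k = 4.
So Q(x) = -2(x − 7)² + 4.
Hence h = 7.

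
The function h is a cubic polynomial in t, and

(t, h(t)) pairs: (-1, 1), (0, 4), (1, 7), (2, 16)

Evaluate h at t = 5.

139

Write h(t) = at³ + bt² + ct + d; the 4 given values yield a linear system in the 4 coefficients.
Solving, h(t) = t³ + 2t + 4.
Then h(5) = 139.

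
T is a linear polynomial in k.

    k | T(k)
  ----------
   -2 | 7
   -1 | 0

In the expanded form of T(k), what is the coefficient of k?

Write T(k) = ak + b; the 2 given values yield a linear system in the 2 coefficients.
Solving, T(k) = -7k - 7.
The coefficient of k is -7.

-7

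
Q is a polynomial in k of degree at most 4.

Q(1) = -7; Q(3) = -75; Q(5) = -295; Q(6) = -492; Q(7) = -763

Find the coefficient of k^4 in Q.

Write Q(k) = ak^4 + bk³ + ck² + dk + e; the 5 given values yield a linear system in the 5 coefficients.
Solving, the leading coefficient vanishes, and Q(k) = -2k³ - k² - 4k.
The coefficient of k^4 is 0.

0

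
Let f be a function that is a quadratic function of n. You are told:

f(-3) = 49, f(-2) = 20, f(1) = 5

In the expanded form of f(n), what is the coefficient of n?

Write f(n) = an² + bn + c; the 3 given values yield a linear system in the 3 coefficients.
Solving, f(n) = 6n² + n - 2.
The coefficient of n is 1.

1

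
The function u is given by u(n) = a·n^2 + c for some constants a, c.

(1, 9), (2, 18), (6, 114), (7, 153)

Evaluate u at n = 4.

From u(1) = 9 and u(2) = 18: 1a + c = 9 and 4a + c = 18.
Subtracting: 3a = 9, so a = 3; then c = 9 − 3·1 = 6.
So u(n) = 3n² + 6, and u(4) = 54.

54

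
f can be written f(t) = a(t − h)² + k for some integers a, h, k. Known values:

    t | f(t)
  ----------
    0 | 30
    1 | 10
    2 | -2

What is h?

First differences -20, -12; second difference 8 = 2a, so a = 4.
Expanding, the t-coefficient is −2ah = -8h; matching it to the data gives h = 3, and then k = -6.
So f(t) = 4(t − 3)² − 6.
Hence h = 3.

3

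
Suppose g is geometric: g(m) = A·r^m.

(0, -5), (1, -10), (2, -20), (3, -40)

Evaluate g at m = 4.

-80

Consecutive ratio: -10/(-5) = 2, and -20/(-10) = 2, so r = 2.
Then A·2^0 = -5 gives A = -5, and g(m) = -5·2^m.
g(4) = -5·2^4 = -80.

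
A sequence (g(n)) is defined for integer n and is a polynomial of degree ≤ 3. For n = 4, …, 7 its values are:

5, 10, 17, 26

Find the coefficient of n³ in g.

Write g(n) = an³ + bn² + cn + d; the 4 given values yield a linear system in the 4 coefficients.
Solving, the leading coefficient vanishes, and g(n) = n² - 4n + 5.
The coefficient of n³ is 0.

0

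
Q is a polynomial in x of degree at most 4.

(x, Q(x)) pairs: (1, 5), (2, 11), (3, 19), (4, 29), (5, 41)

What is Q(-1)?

First differences: 6, 8, 10, 12. Second differences: 2, 2, 2.
Level-2 differences are constant, so Q has degree 2.
Fitting a degree-2 polynomial gives Q(x) = x² + 3x + 1.
Then Q(-1) = -1.

-1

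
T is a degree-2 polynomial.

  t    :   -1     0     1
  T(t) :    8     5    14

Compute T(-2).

23

Write T(t) = at² + bt + c; the 3 given values yield a linear system in the 3 coefficients.
Solving, T(t) = 6t² + 3t + 5.
Then T(-2) = 23.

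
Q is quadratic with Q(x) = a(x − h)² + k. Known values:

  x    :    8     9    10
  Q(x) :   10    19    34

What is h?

First differences 9, 15; second difference 6 = 2a, so a = 3.
Expanding, the x-coefficient is −2ah = -6h; matching it to the data gives h = 7, and then k = 7.
So Q(x) = 3(x − 7)² + 7.
Hence h = 7.

7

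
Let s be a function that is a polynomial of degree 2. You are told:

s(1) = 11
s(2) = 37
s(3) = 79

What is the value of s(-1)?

Write s(k) = ak² + bk + c; the 3 given values yield a linear system in the 3 coefficients.
Solving, s(k) = 8k² + 2k + 1.
Then s(-1) = 7.

7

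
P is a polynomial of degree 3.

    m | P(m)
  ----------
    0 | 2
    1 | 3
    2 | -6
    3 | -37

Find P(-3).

Write P(m) = am³ + bm² + cm + d; the 4 given values yield a linear system in the 4 coefficients.
Solving, P(m) = -2m³ + m² + 2m + 2.
Then P(-3) = 59.

59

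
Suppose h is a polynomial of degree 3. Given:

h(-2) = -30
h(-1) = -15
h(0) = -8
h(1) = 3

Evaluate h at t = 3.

85

Write h(t) = at³ + bt² + ct + d; the 4 given values yield a linear system in the 4 coefficients.
Solving, h(t) = 2t³ + 2t² + 7t - 8.
Then h(3) = 85.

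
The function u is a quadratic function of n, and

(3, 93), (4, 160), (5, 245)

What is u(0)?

0

Write u(n) = an² + bn + c; the 3 given values yield a linear system in the 3 coefficients.
Solving, u(n) = 9n² + 4n.
The constant term is u(0) = 0.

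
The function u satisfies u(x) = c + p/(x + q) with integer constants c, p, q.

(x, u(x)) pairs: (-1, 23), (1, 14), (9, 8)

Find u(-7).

(u(x) − c)(x + q) = p for each data point; the three points give a linear system in c and q, then p follows.
Solving: c = 5, q = 3, p = 36, so u(x) = 5 + 36/(x + 3).
Then u(-7) = 5 + 36/(-4) = -4.

-4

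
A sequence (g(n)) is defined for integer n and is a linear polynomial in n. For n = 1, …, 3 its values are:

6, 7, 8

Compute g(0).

5

First differences: 1, 1.
Level-1 differences are constant, so g has degree 1.
Fitting a degree-1 polynomial gives g(n) = n + 5.
Then g(0) = 5.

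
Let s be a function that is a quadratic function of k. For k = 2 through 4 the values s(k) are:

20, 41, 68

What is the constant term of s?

Write s(k) = ak² + bk + c; the 3 given values yield a linear system in the 3 coefficients.
Solving, s(k) = 3k² + 6k - 4.
The constant term is s(0) = -4.

-4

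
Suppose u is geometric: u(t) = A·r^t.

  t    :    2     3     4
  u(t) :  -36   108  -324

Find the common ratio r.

Consecutive ratio: 108/(-36) = -3, and -324/108 = -3, so r = -3.
Then A·(-3)^2 = -36 gives A = -4, and u(t) = -4·(-3)^t.

-3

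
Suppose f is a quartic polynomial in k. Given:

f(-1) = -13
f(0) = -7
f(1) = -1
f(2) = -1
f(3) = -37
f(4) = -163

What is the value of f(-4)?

-331

First differences: 6, 6, 0, -36, -126. Second differences: 0, -6, -36, -90. Third differences: -6, -30, -54. Fourth differences: -24, -24.
Level-4 differences are constant, so f has degree 4.
Fitting a degree-4 polynomial gives f(k) = -k^4 + k³ + k² + 5k - 7.
Then f(-4) = -331.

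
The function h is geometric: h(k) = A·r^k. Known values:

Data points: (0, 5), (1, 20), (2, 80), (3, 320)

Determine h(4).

1280

Consecutive ratio: 20/5 = 4, and 80/20 = 4, so r = 4.
Then A·4^0 = 5 gives A = 5, and h(k) = 5·4^k.
h(4) = 5·4^4 = 1280.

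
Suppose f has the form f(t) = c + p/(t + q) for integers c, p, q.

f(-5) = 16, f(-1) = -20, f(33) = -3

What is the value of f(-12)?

2

(f(t) − c)(t + q) = p for each data point; the three points give a linear system in c and q, then p follows.
Solving: c = -2, q = 3, p = -36, so f(t) = -2 − 36/(t + 3).
Then f(-12) = -2 − 36/(-9) = 2.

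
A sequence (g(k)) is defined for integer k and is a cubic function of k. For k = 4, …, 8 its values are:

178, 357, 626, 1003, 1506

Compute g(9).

2153

First differences: 179, 269, 377, 503. Second differences: 90, 108, 126. Third differences: 18, 18.
Level-3 differences are constant, so g has degree 3.
Extending the table by one column gives the next first difference 647, so g(9) = 1506 + 647 = 2153.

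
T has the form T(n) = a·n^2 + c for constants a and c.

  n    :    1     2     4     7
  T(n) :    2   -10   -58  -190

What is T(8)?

From T(1) = 2 and T(2) = -10: 1a + c = 2 and 4a + c = -10.
Subtracting: 3a = -12, so a = -4; then c = 2 − (-4)·1 = 6.
So T(n) = -4n² + 6, and T(8) = -250.

-250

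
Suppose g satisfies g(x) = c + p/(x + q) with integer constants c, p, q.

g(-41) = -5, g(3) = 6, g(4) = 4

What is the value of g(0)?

(g(x) − c)(x + q) = p for each data point; the three points give a linear system in c and q, then p follows.
Solving: c = -4, q = 1, p = 40, so g(x) = -4 + 40/(x + 1).
Then g(0) = -4 + 40/1 = 36.

36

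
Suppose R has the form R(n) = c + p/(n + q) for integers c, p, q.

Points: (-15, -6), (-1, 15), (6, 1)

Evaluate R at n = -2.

33

(R(n) − c)(n + q) = p for each data point; the three points give a linear system in c and q, then p follows.
Solving: c = -3, q = 3, p = 36, so R(n) = -3 + 36/(n + 3).
Then R(-2) = -3 + 36/1 = 33.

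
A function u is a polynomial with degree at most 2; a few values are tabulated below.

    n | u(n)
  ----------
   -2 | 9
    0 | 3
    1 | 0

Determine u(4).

-9

Write u(n) = an² + bn + c; the 3 given values yield a linear system in the 3 coefficients.
Solving, the leading coefficient vanishes, and u(n) = -3n + 3.
Then u(4) = -9.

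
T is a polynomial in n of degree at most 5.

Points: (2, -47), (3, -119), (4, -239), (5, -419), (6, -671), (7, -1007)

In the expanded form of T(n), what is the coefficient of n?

-4

Write T(n) = an^5 + bn^4 + cn³ + dn² + en + p; the 6 given values yield a linear system in the 6 coefficients.
Solving, the top 2 coefficients vanish, and T(n) = -2n³ - 6n² - 4n + 1.
The coefficient of n is -4.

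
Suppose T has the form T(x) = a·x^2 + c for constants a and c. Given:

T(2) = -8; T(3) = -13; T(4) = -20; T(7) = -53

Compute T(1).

-5

From T(2) = -8 and T(3) = -13: 4a + c = -8 and 9a + c = -13.
Subtracting: 5a = -5, so a = -1; then c = -8 − (-1)·4 = -4.
So T(x) = -1x² − 4, and T(1) = -5.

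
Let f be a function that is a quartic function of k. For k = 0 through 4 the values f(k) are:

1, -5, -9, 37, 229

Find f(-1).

9

Write f(k) = ak^4 + bk³ + ck² + dk + e; the 5 given values yield a linear system in the 5 coefficients.
Solving, f(k) = 2k^4 - 4k³ - k² - 3k + 1.
Then f(-1) = 9.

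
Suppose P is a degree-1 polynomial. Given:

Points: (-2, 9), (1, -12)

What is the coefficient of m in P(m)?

-7

Write P(m) = am + b; the 2 given values yield a linear system in the 2 coefficients.
Solving, P(m) = -7m - 5.
The coefficient of m is -7.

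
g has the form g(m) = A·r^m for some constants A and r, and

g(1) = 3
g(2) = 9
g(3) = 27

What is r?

Consecutive ratio: 9/3 = 3, and 27/9 = 3, so r = 3.
Then A·3^1 = 3 gives A = 1, and g(m) = 1·3^m.

3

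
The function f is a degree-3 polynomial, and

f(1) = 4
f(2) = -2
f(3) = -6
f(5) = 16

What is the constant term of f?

Write f(k) = ak³ + bk² + ck + d; the 4 given values yield a linear system in the 4 coefficients.
Solving, f(k) = k³ - 5k² + 2k + 6.
The constant term is f(0) = 6.

6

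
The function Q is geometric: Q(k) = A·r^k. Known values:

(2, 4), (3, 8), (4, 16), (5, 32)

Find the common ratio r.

2

Consecutive ratio: 8/4 = 2, and 16/8 = 2, so r = 2.
Then A·2^2 = 4 gives A = 1, and Q(k) = 1·2^k.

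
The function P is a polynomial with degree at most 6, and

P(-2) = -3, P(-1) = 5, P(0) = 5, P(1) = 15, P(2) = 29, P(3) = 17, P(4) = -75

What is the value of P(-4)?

Write P(n) = an^6 + bn^5 + cn^4 + dn³ + en² + pn + q; the 7 given values yield a linear system in the 7 coefficients.
Solving, the top 2 coefficients vanish, and P(n) = -n^4 + n³ + 6n² + 4n + 5.
Then P(-4) = -235.

-235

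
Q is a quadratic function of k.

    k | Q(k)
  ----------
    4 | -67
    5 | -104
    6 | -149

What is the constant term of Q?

1

Write Q(k) = ak² + bk + c; the 3 given values yield a linear system in the 3 coefficients.
Solving, Q(k) = -4k² - k + 1.
The constant term is Q(0) = 1.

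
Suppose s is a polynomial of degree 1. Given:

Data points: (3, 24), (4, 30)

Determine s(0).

6

Write s(m) = am + b; the 2 given values yield a linear system in the 2 coefficients.
Solving, s(m) = 6m + 6.
Then s(0) = 6.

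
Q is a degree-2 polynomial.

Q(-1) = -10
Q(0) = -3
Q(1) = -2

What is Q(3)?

-18

Write Q(k) = ak² + bk + c; the 3 given values yield a linear system in the 3 coefficients.
Solving, Q(k) = -3k² + 4k - 3.
Then Q(3) = -18.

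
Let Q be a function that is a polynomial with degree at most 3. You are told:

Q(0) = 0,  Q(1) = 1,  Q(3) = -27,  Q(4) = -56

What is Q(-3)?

Write Q(n) = an³ + bn² + cn + d; the 4 given values yield a linear system in the 4 coefficients.
Solving, the leading coefficient vanishes, and Q(n) = -5n² + 6n.
Then Q(-3) = -63.

-63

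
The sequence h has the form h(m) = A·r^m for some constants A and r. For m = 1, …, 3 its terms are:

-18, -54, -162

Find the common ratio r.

Consecutive ratio: -54/(-18) = 3, and -162/(-54) = 3, so r = 3.
Then A·3^1 = -18 gives A = -6, and h(m) = -6·3^m.

3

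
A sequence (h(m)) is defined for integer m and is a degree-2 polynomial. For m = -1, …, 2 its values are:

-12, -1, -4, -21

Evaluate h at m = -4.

-129

Write h(m) = am² + bm + c; the 4 given values yield a linear system in the 3 coefficients.
Solving, h(m) = -7m² + 4m - 1.
Then h(-4) = -129.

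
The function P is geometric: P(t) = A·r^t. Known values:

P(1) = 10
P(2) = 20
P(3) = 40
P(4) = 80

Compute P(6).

320

Consecutive ratio: 20/10 = 2, and 40/20 = 2, so r = 2.
Then A·2^1 = 10 gives A = 5, and P(t) = 5·2^t.
P(6) = 5·2^6 = 320.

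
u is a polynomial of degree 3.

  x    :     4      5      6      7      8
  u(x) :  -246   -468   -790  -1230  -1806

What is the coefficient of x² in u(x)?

First differences: -222, -322, -440, -576. Second differences: -100, -118, -136. Third differences: -18, -18.
Level-3 differences are constant, so u has degree 3.
Fitting a degree-3 polynomial gives u(x) = -3x³ - 5x² + 6x + 2.
The coefficient of x² is -5.

-5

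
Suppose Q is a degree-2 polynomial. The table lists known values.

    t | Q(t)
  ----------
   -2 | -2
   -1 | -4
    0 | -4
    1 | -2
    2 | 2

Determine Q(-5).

16

Write Q(t) = at² + bt + c; the 5 given values yield a linear system in the 3 coefficients.
Solving, Q(t) = t² + t - 4.
Then Q(-5) = 16.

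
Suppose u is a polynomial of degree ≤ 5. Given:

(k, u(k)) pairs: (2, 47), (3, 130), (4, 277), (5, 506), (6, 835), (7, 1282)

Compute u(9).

2602

First differences: 83, 147, 229, 329, 447. Second differences: 64, 82, 100, 118. Third differences: 18, 18, 18.
Level-3 differences are constant, so u has degree 3.
Fitting a degree-3 polynomial gives u(k) = 3k³ + 5k² + k + 1.
Then u(9) = 2602.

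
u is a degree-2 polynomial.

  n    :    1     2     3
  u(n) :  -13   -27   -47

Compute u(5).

-105

Write u(n) = an² + bn + c; the 3 given values yield a linear system in the 3 coefficients.
Solving, u(n) = -3n² - 5n - 5.
Then u(5) = -105.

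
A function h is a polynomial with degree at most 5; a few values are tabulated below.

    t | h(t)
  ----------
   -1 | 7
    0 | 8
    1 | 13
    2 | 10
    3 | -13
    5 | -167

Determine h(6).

Write h(t) = at^5 + bt^4 + ct³ + dt² + et + p; the 6 given values yield a linear system in the 6 coefficients.
Solving, the top 2 coefficients vanish, and h(t) = -2t³ + 2t² + 5t + 8.
Then h(6) = -322.

-322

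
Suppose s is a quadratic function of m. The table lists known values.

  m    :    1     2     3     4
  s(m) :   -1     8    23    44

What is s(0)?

Write s(m) = am² + bm + c; the 4 given values yield a linear system in the 3 coefficients.
Solving, s(m) = 3m² - 4.
The constant term is s(0) = -4.

-4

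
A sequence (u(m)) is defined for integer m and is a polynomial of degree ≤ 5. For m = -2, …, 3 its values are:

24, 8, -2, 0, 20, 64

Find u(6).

400

First differences: -16, -10, 2, 20, 44. Second differences: 6, 12, 18, 24. Third differences: 6, 6, 6.
Level-3 differences are constant, so u has degree 3.
Fitting a degree-3 polynomial gives u(m) = m³ + 6m² - 5m - 2.
Then u(6) = 400.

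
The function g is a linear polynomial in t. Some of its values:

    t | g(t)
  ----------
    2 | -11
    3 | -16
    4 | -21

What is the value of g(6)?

Write g(t) = at + b; the 3 given values yield a linear system in the 2 coefficients.
Solving, g(t) = -5t - 1.
Then g(6) = -31.

-31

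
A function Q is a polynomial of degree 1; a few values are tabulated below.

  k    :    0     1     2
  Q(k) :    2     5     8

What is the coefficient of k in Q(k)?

First differences: 3, 3.
Level-1 differences are constant, so Q has degree 1.
Fitting a degree-1 polynomial gives Q(k) = 3k + 2.
The coefficient of k is 3.

3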